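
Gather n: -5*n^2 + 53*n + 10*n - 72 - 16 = -5*n^2 + 63*n - 88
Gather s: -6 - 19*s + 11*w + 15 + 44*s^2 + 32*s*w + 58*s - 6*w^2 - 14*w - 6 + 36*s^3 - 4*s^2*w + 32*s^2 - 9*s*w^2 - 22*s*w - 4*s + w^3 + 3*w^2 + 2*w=36*s^3 + s^2*(76 - 4*w) + s*(-9*w^2 + 10*w + 35) + w^3 - 3*w^2 - w + 3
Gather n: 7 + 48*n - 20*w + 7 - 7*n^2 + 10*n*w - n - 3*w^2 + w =-7*n^2 + n*(10*w + 47) - 3*w^2 - 19*w + 14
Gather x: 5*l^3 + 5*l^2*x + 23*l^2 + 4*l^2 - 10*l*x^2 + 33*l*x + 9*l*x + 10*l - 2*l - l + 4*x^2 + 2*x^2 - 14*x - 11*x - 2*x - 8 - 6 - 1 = 5*l^3 + 27*l^2 + 7*l + x^2*(6 - 10*l) + x*(5*l^2 + 42*l - 27) - 15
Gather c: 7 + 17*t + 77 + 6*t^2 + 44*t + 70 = 6*t^2 + 61*t + 154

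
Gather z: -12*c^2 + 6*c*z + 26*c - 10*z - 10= -12*c^2 + 26*c + z*(6*c - 10) - 10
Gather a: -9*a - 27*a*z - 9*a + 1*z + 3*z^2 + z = a*(-27*z - 18) + 3*z^2 + 2*z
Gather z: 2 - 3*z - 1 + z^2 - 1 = z^2 - 3*z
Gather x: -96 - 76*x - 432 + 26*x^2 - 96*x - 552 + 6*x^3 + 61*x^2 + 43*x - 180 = 6*x^3 + 87*x^2 - 129*x - 1260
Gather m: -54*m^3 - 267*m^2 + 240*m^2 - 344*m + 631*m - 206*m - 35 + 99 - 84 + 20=-54*m^3 - 27*m^2 + 81*m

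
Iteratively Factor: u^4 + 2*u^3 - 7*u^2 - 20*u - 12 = (u + 1)*(u^3 + u^2 - 8*u - 12) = (u + 1)*(u + 2)*(u^2 - u - 6) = (u + 1)*(u + 2)^2*(u - 3)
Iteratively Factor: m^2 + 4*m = (m + 4)*(m)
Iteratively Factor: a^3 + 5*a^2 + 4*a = (a + 1)*(a^2 + 4*a) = a*(a + 1)*(a + 4)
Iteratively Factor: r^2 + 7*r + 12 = (r + 3)*(r + 4)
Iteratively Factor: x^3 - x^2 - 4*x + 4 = (x - 1)*(x^2 - 4) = (x - 1)*(x + 2)*(x - 2)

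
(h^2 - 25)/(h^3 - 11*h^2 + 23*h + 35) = (h + 5)/(h^2 - 6*h - 7)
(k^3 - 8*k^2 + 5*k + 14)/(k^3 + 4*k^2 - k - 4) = (k^2 - 9*k + 14)/(k^2 + 3*k - 4)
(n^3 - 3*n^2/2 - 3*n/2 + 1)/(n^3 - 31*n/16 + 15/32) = 16*(2*n^3 - 3*n^2 - 3*n + 2)/(32*n^3 - 62*n + 15)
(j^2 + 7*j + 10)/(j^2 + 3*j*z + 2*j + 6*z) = (j + 5)/(j + 3*z)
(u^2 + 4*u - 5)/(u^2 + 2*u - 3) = (u + 5)/(u + 3)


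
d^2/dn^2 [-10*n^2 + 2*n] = -20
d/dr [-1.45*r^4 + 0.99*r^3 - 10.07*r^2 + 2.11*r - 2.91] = -5.8*r^3 + 2.97*r^2 - 20.14*r + 2.11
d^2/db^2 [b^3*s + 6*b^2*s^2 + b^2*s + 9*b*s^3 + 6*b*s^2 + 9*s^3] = 2*s*(3*b + 6*s + 1)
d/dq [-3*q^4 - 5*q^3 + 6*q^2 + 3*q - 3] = -12*q^3 - 15*q^2 + 12*q + 3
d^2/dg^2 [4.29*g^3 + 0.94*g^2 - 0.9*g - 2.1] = 25.74*g + 1.88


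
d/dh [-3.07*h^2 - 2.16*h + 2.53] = -6.14*h - 2.16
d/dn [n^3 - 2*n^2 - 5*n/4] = 3*n^2 - 4*n - 5/4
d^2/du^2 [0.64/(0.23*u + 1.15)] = 0.067712/(0.23*u + 1.15)^3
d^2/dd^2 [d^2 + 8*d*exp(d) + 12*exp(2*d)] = 8*d*exp(d) + 48*exp(2*d) + 16*exp(d) + 2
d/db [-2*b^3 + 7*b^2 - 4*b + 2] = -6*b^2 + 14*b - 4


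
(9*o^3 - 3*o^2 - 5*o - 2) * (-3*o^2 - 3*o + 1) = -27*o^5 - 18*o^4 + 33*o^3 + 18*o^2 + o - 2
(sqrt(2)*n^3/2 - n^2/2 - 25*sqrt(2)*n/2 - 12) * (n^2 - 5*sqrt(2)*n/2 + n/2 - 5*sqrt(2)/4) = sqrt(2)*n^5/2 - 3*n^4 + sqrt(2)*n^4/4 - 45*sqrt(2)*n^3/4 - 3*n^3/2 - 45*sqrt(2)*n^2/8 + 101*n^2/2 + 101*n/4 + 30*sqrt(2)*n + 15*sqrt(2)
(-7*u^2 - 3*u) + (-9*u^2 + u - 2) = -16*u^2 - 2*u - 2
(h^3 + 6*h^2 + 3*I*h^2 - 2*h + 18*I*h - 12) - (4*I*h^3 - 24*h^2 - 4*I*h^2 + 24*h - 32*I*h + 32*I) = h^3 - 4*I*h^3 + 30*h^2 + 7*I*h^2 - 26*h + 50*I*h - 12 - 32*I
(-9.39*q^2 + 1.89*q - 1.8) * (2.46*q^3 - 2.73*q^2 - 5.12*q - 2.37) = -23.0994*q^5 + 30.2841*q^4 + 38.4891*q^3 + 17.4915*q^2 + 4.7367*q + 4.266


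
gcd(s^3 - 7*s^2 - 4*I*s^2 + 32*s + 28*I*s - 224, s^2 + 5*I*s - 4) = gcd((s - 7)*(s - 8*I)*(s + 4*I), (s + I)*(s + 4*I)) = s + 4*I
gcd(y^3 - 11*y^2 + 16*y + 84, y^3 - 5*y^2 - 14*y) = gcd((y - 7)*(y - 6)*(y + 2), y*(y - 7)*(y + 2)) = y^2 - 5*y - 14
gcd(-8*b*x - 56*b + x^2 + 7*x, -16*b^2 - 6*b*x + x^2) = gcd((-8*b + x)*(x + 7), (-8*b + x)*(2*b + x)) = -8*b + x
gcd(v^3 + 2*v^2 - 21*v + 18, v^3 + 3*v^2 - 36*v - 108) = v + 6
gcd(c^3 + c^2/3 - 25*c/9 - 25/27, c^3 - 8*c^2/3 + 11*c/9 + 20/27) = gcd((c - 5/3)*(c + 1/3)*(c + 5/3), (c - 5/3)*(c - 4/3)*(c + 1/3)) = c^2 - 4*c/3 - 5/9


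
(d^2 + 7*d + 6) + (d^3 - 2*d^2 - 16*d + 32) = d^3 - d^2 - 9*d + 38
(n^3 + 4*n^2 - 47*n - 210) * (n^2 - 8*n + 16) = n^5 - 4*n^4 - 63*n^3 + 230*n^2 + 928*n - 3360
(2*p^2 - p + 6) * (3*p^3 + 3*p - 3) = 6*p^5 - 3*p^4 + 24*p^3 - 9*p^2 + 21*p - 18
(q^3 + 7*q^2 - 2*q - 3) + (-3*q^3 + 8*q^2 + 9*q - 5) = -2*q^3 + 15*q^2 + 7*q - 8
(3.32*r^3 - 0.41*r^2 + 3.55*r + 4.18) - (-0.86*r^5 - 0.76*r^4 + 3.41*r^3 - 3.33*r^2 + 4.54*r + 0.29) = 0.86*r^5 + 0.76*r^4 - 0.0900000000000003*r^3 + 2.92*r^2 - 0.99*r + 3.89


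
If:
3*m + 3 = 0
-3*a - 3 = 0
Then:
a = -1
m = -1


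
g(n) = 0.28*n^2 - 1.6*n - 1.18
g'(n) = 0.56*n - 1.6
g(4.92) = -2.27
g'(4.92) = 1.16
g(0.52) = -1.94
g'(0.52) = -1.31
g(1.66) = -3.06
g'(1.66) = -0.67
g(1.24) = -2.73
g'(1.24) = -0.91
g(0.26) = -1.58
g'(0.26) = -1.45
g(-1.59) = 2.07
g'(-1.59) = -2.49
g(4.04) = -3.07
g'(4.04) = 0.66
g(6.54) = 0.33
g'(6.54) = 2.06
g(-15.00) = 85.82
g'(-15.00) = -10.00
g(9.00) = 7.10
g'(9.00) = 3.44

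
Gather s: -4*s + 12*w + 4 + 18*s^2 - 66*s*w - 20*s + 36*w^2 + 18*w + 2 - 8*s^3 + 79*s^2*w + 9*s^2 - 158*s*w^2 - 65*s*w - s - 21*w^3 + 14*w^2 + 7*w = -8*s^3 + s^2*(79*w + 27) + s*(-158*w^2 - 131*w - 25) - 21*w^3 + 50*w^2 + 37*w + 6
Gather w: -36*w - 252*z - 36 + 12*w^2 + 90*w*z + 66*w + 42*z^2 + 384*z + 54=12*w^2 + w*(90*z + 30) + 42*z^2 + 132*z + 18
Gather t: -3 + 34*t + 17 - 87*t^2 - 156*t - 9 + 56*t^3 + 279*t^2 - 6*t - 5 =56*t^3 + 192*t^2 - 128*t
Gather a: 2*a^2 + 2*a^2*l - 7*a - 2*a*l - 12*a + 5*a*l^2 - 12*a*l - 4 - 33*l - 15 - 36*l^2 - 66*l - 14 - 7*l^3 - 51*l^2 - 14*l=a^2*(2*l + 2) + a*(5*l^2 - 14*l - 19) - 7*l^3 - 87*l^2 - 113*l - 33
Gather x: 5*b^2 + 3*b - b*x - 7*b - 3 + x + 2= 5*b^2 - 4*b + x*(1 - b) - 1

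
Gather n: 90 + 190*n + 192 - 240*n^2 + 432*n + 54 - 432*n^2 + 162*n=-672*n^2 + 784*n + 336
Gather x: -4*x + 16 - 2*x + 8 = 24 - 6*x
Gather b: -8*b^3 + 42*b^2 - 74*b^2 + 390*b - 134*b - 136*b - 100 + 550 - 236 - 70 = -8*b^3 - 32*b^2 + 120*b + 144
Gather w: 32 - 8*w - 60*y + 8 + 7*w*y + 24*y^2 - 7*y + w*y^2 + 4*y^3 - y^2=w*(y^2 + 7*y - 8) + 4*y^3 + 23*y^2 - 67*y + 40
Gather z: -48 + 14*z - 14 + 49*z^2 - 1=49*z^2 + 14*z - 63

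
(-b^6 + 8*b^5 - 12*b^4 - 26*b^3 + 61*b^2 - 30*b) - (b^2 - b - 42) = -b^6 + 8*b^5 - 12*b^4 - 26*b^3 + 60*b^2 - 29*b + 42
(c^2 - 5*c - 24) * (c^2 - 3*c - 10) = c^4 - 8*c^3 - 19*c^2 + 122*c + 240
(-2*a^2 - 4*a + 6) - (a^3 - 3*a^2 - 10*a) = -a^3 + a^2 + 6*a + 6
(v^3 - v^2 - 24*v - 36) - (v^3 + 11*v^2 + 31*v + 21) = -12*v^2 - 55*v - 57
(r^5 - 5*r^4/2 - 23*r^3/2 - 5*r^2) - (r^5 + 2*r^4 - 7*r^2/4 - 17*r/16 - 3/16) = -9*r^4/2 - 23*r^3/2 - 13*r^2/4 + 17*r/16 + 3/16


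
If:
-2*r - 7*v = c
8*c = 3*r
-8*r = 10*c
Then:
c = 0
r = 0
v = 0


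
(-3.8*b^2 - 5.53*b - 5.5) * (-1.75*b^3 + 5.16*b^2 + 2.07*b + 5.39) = 6.65*b^5 - 9.9305*b^4 - 26.7758*b^3 - 60.3091*b^2 - 41.1917*b - 29.645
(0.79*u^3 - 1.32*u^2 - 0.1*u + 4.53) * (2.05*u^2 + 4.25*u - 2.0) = 1.6195*u^5 + 0.6515*u^4 - 7.395*u^3 + 11.5015*u^2 + 19.4525*u - 9.06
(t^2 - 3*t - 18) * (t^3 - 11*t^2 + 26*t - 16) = t^5 - 14*t^4 + 41*t^3 + 104*t^2 - 420*t + 288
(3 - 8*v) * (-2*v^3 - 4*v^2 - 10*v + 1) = 16*v^4 + 26*v^3 + 68*v^2 - 38*v + 3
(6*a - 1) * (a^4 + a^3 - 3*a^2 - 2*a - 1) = 6*a^5 + 5*a^4 - 19*a^3 - 9*a^2 - 4*a + 1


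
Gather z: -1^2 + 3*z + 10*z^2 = 10*z^2 + 3*z - 1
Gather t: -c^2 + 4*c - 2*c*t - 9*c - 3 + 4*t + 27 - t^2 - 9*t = -c^2 - 5*c - t^2 + t*(-2*c - 5) + 24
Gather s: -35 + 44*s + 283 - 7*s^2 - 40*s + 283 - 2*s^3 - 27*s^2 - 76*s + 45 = -2*s^3 - 34*s^2 - 72*s + 576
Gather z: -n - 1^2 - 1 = -n - 2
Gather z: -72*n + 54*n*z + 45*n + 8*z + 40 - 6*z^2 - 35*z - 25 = -27*n - 6*z^2 + z*(54*n - 27) + 15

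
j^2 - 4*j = j*(j - 4)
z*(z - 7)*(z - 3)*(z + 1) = z^4 - 9*z^3 + 11*z^2 + 21*z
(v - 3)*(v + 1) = v^2 - 2*v - 3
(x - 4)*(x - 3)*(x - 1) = x^3 - 8*x^2 + 19*x - 12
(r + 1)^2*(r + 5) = r^3 + 7*r^2 + 11*r + 5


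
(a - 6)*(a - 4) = a^2 - 10*a + 24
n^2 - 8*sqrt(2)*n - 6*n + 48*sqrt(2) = (n - 6)*(n - 8*sqrt(2))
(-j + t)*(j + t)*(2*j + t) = -2*j^3 - j^2*t + 2*j*t^2 + t^3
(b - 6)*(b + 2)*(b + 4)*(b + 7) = b^4 + 7*b^3 - 28*b^2 - 244*b - 336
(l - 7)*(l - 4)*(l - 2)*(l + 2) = l^4 - 11*l^3 + 24*l^2 + 44*l - 112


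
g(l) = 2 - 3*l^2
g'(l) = -6*l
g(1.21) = -2.39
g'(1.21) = -7.26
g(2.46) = -16.15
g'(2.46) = -14.76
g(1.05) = -1.31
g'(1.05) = -6.30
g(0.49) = 1.28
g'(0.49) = -2.94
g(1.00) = -1.00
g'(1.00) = -6.00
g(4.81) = -67.41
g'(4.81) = -28.86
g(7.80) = -180.52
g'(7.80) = -46.80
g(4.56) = -60.38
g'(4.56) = -27.36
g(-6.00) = -106.00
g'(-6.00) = 36.00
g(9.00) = -241.00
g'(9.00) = -54.00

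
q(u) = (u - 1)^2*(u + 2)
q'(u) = (u - 1)^2 + (u + 2)*(2*u - 2) = 3*u^2 - 3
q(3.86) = 47.93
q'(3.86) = 41.70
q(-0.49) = 3.35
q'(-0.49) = -2.28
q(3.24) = 26.29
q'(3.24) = 28.49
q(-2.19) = -1.93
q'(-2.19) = 11.39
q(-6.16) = -213.26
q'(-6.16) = 110.84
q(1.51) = 0.91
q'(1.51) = 3.84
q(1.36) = 0.44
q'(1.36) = 2.55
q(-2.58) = -7.43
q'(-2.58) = 16.97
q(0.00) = 2.00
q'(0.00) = -3.00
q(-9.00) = -700.00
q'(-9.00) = 240.00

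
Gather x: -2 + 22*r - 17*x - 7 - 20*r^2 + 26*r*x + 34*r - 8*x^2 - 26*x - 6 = -20*r^2 + 56*r - 8*x^2 + x*(26*r - 43) - 15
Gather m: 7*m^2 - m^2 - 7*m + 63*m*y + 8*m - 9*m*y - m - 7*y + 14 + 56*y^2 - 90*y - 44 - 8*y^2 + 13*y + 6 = 6*m^2 + 54*m*y + 48*y^2 - 84*y - 24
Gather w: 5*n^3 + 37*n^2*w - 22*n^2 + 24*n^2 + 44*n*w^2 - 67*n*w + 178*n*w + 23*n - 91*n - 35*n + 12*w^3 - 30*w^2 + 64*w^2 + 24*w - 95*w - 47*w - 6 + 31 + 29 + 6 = 5*n^3 + 2*n^2 - 103*n + 12*w^3 + w^2*(44*n + 34) + w*(37*n^2 + 111*n - 118) + 60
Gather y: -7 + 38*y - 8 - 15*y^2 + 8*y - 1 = -15*y^2 + 46*y - 16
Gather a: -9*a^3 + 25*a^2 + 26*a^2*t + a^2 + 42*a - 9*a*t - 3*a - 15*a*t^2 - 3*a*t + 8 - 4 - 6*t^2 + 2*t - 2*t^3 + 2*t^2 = -9*a^3 + a^2*(26*t + 26) + a*(-15*t^2 - 12*t + 39) - 2*t^3 - 4*t^2 + 2*t + 4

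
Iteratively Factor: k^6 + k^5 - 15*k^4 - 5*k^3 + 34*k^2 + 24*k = (k)*(k^5 + k^4 - 15*k^3 - 5*k^2 + 34*k + 24) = k*(k + 1)*(k^4 - 15*k^2 + 10*k + 24) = k*(k - 2)*(k + 1)*(k^3 + 2*k^2 - 11*k - 12) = k*(k - 2)*(k + 1)*(k + 4)*(k^2 - 2*k - 3) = k*(k - 3)*(k - 2)*(k + 1)*(k + 4)*(k + 1)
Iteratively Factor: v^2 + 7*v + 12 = (v + 4)*(v + 3)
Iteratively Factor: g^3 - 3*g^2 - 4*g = (g)*(g^2 - 3*g - 4) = g*(g + 1)*(g - 4)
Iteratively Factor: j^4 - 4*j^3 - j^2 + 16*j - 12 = (j - 2)*(j^3 - 2*j^2 - 5*j + 6) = (j - 2)*(j + 2)*(j^2 - 4*j + 3) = (j - 2)*(j - 1)*(j + 2)*(j - 3)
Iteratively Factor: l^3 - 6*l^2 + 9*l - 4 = (l - 1)*(l^2 - 5*l + 4) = (l - 4)*(l - 1)*(l - 1)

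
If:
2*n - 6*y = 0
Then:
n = 3*y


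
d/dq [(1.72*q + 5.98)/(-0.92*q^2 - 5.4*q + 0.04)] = (1.5824*q^2 + 11.0032*q + 32.3608)/(0.8464*q^4 + 9.936*q^3 + 29.0864*q^2 - 0.432*q + 0.0016)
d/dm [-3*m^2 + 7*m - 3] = 7 - 6*m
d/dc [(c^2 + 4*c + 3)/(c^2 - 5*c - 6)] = -9/(c^2 - 12*c + 36)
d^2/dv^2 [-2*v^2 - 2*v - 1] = -4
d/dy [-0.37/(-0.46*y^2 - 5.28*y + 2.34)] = (-0.3404*y - 1.9536)/(0.46*y^2 + 5.28*y - 2.34)^2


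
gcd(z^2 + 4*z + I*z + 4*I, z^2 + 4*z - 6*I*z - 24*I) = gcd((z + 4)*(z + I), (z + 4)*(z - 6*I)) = z + 4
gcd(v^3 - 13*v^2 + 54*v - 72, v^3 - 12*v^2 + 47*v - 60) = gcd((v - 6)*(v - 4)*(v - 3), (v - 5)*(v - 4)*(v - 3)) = v^2 - 7*v + 12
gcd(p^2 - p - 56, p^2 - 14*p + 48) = p - 8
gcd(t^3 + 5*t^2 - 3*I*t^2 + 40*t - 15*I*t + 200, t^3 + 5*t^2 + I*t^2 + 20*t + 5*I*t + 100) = t^2 + t*(5 + 5*I) + 25*I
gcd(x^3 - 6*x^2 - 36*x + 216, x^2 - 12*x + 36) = x^2 - 12*x + 36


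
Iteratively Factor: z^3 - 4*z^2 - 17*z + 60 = (z + 4)*(z^2 - 8*z + 15) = (z - 3)*(z + 4)*(z - 5)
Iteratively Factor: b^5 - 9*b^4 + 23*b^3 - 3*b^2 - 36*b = (b - 3)*(b^4 - 6*b^3 + 5*b^2 + 12*b) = (b - 3)^2*(b^3 - 3*b^2 - 4*b) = (b - 3)^2*(b + 1)*(b^2 - 4*b) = b*(b - 3)^2*(b + 1)*(b - 4)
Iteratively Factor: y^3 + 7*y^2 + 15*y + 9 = (y + 3)*(y^2 + 4*y + 3) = (y + 1)*(y + 3)*(y + 3)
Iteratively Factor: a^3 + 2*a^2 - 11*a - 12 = (a + 4)*(a^2 - 2*a - 3) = (a - 3)*(a + 4)*(a + 1)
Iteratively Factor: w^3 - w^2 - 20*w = (w)*(w^2 - w - 20) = w*(w - 5)*(w + 4)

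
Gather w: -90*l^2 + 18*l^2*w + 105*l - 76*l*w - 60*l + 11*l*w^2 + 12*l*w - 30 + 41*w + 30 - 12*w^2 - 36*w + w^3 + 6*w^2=-90*l^2 + 45*l + w^3 + w^2*(11*l - 6) + w*(18*l^2 - 64*l + 5)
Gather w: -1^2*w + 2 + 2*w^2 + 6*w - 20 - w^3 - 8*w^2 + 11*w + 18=-w^3 - 6*w^2 + 16*w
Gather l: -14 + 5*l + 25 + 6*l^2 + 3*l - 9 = 6*l^2 + 8*l + 2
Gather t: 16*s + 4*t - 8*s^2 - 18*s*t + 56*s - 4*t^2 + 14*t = -8*s^2 + 72*s - 4*t^2 + t*(18 - 18*s)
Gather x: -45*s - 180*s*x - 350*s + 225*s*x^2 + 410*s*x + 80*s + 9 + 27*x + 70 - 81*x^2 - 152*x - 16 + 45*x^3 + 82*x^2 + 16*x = -315*s + 45*x^3 + x^2*(225*s + 1) + x*(230*s - 109) + 63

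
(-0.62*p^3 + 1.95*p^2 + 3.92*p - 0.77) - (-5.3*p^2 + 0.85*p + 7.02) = -0.62*p^3 + 7.25*p^2 + 3.07*p - 7.79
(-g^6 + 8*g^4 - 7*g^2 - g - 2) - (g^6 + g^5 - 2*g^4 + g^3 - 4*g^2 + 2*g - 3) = -2*g^6 - g^5 + 10*g^4 - g^3 - 3*g^2 - 3*g + 1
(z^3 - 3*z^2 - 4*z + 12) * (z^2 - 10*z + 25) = z^5 - 13*z^4 + 51*z^3 - 23*z^2 - 220*z + 300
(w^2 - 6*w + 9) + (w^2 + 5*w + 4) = 2*w^2 - w + 13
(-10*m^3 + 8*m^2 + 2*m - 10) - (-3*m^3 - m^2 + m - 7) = -7*m^3 + 9*m^2 + m - 3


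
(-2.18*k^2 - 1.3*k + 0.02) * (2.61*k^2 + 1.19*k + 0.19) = -5.6898*k^4 - 5.9872*k^3 - 1.909*k^2 - 0.2232*k + 0.0038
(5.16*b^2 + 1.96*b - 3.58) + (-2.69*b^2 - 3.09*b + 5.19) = 2.47*b^2 - 1.13*b + 1.61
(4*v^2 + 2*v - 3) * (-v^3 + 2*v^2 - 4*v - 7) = -4*v^5 + 6*v^4 - 9*v^3 - 42*v^2 - 2*v + 21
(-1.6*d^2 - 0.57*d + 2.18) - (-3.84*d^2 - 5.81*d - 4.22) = 2.24*d^2 + 5.24*d + 6.4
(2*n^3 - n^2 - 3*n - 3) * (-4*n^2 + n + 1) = -8*n^5 + 6*n^4 + 13*n^3 + 8*n^2 - 6*n - 3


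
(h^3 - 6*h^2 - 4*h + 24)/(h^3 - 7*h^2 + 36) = (h - 2)/(h - 3)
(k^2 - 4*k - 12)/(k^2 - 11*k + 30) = (k + 2)/(k - 5)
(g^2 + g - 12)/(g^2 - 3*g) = (g + 4)/g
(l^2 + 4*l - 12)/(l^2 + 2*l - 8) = (l + 6)/(l + 4)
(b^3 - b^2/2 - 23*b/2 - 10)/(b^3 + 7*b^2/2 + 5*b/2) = (b - 4)/b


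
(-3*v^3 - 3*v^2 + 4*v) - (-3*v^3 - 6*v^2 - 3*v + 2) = 3*v^2 + 7*v - 2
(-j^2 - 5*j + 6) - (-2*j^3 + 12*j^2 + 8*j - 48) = 2*j^3 - 13*j^2 - 13*j + 54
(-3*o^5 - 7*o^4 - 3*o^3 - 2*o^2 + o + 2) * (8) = -24*o^5 - 56*o^4 - 24*o^3 - 16*o^2 + 8*o + 16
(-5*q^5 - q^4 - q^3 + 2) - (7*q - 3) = -5*q^5 - q^4 - q^3 - 7*q + 5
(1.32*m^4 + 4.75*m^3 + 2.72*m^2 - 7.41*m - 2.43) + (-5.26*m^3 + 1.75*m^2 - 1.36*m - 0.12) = 1.32*m^4 - 0.51*m^3 + 4.47*m^2 - 8.77*m - 2.55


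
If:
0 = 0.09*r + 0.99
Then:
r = -11.00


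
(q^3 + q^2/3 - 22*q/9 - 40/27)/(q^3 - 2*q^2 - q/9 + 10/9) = (q + 4/3)/(q - 1)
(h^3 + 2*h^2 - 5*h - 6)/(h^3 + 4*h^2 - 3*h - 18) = (h + 1)/(h + 3)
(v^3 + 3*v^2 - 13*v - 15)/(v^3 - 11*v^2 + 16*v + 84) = (v^3 + 3*v^2 - 13*v - 15)/(v^3 - 11*v^2 + 16*v + 84)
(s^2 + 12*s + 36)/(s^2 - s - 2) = (s^2 + 12*s + 36)/(s^2 - s - 2)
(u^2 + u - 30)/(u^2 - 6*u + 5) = (u + 6)/(u - 1)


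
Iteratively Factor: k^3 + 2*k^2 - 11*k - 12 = (k + 4)*(k^2 - 2*k - 3) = (k + 1)*(k + 4)*(k - 3)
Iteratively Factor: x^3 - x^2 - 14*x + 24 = (x - 3)*(x^2 + 2*x - 8) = (x - 3)*(x + 4)*(x - 2)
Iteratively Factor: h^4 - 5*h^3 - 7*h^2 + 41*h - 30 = (h - 1)*(h^3 - 4*h^2 - 11*h + 30) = (h - 2)*(h - 1)*(h^2 - 2*h - 15) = (h - 2)*(h - 1)*(h + 3)*(h - 5)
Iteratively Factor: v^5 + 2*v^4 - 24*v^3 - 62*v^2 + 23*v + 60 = (v - 1)*(v^4 + 3*v^3 - 21*v^2 - 83*v - 60) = (v - 1)*(v + 3)*(v^3 - 21*v - 20) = (v - 1)*(v + 3)*(v + 4)*(v^2 - 4*v - 5) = (v - 5)*(v - 1)*(v + 3)*(v + 4)*(v + 1)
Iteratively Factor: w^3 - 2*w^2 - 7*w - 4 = (w + 1)*(w^2 - 3*w - 4) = (w + 1)^2*(w - 4)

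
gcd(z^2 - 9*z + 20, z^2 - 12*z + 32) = z - 4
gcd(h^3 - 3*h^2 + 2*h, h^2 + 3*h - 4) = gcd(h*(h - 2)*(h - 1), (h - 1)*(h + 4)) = h - 1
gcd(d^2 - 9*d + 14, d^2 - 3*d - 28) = d - 7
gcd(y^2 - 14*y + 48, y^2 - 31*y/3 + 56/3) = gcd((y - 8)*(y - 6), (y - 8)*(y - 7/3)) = y - 8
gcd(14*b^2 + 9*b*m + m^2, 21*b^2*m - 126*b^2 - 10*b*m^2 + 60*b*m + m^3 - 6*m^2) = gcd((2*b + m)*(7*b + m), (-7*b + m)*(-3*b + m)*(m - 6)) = 1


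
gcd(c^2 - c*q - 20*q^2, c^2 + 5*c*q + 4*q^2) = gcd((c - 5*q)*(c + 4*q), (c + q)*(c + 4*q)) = c + 4*q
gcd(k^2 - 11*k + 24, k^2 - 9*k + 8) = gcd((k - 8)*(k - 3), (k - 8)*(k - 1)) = k - 8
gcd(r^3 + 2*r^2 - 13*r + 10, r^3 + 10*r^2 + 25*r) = r + 5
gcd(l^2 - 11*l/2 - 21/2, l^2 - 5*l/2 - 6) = l + 3/2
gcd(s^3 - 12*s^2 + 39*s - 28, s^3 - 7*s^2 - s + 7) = s^2 - 8*s + 7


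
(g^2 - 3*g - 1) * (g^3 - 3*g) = g^5 - 3*g^4 - 4*g^3 + 9*g^2 + 3*g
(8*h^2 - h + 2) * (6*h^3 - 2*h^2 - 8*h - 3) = 48*h^5 - 22*h^4 - 50*h^3 - 20*h^2 - 13*h - 6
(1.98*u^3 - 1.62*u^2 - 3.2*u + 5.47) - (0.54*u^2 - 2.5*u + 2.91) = 1.98*u^3 - 2.16*u^2 - 0.7*u + 2.56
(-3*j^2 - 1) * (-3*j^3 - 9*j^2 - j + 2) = 9*j^5 + 27*j^4 + 6*j^3 + 3*j^2 + j - 2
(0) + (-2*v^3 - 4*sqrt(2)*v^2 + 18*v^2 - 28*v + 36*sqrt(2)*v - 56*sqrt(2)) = -2*v^3 - 4*sqrt(2)*v^2 + 18*v^2 - 28*v + 36*sqrt(2)*v - 56*sqrt(2)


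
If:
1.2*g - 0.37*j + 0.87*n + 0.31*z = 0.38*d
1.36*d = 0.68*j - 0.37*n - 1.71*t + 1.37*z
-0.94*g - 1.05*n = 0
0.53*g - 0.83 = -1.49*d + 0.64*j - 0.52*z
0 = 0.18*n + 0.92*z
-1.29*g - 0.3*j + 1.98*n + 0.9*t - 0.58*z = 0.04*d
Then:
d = 0.38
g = -0.11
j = -0.53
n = 0.10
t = -0.55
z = -0.02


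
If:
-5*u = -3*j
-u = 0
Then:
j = 0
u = 0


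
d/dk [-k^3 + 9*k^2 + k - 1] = -3*k^2 + 18*k + 1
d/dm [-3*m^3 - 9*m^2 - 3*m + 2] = -9*m^2 - 18*m - 3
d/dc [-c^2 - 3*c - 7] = -2*c - 3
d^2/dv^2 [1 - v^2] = -2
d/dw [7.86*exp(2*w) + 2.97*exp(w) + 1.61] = (15.72*exp(w) + 2.97)*exp(w)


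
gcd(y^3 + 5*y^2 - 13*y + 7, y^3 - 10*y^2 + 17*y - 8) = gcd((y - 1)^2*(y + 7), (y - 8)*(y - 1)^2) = y^2 - 2*y + 1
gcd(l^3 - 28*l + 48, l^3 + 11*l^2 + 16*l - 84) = l^2 + 4*l - 12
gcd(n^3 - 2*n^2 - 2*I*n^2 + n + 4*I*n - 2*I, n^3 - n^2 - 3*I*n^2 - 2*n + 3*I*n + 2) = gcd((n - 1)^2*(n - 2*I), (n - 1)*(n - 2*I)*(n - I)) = n^2 + n*(-1 - 2*I) + 2*I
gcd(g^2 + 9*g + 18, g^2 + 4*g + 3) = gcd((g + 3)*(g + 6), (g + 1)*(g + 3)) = g + 3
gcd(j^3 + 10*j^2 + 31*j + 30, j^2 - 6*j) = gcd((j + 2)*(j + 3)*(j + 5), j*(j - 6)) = 1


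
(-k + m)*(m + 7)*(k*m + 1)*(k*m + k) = -k^3*m^3 - 8*k^3*m^2 - 7*k^3*m + k^2*m^4 + 8*k^2*m^3 + 6*k^2*m^2 - 8*k^2*m - 7*k^2 + k*m^3 + 8*k*m^2 + 7*k*m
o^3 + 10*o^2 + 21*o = o*(o + 3)*(o + 7)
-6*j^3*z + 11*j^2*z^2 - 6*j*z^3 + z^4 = z*(-3*j + z)*(-2*j + z)*(-j + z)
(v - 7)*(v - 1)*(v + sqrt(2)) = v^3 - 8*v^2 + sqrt(2)*v^2 - 8*sqrt(2)*v + 7*v + 7*sqrt(2)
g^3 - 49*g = g*(g - 7)*(g + 7)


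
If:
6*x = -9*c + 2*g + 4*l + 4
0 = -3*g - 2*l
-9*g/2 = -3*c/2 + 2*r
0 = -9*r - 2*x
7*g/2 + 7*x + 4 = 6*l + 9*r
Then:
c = 449/534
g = 37/178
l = -111/356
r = 29/178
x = -261/356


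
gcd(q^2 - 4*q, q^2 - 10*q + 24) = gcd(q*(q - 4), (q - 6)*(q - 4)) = q - 4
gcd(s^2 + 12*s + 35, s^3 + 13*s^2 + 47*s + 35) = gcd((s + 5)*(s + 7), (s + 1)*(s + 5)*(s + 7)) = s^2 + 12*s + 35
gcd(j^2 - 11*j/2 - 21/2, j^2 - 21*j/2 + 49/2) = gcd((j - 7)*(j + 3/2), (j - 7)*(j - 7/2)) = j - 7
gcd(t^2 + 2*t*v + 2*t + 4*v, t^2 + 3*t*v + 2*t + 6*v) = t + 2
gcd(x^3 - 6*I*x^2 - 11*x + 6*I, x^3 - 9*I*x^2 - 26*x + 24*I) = x^2 - 5*I*x - 6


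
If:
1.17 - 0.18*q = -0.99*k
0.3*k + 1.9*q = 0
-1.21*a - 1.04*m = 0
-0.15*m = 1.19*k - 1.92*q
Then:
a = -9.83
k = -1.15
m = 11.44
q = 0.18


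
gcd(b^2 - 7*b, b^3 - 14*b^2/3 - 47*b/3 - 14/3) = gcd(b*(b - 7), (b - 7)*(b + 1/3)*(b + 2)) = b - 7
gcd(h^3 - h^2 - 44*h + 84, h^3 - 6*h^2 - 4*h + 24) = h^2 - 8*h + 12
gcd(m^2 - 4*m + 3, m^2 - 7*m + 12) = m - 3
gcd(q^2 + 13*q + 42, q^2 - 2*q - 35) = 1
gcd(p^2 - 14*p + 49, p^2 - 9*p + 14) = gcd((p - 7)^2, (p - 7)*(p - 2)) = p - 7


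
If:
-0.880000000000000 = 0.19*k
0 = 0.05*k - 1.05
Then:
No Solution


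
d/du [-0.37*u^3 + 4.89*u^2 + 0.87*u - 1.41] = -1.11*u^2 + 9.78*u + 0.87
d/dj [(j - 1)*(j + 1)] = 2*j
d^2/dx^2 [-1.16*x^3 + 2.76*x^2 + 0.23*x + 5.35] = 5.52 - 6.96*x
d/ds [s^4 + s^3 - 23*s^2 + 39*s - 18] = 4*s^3 + 3*s^2 - 46*s + 39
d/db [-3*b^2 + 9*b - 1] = 9 - 6*b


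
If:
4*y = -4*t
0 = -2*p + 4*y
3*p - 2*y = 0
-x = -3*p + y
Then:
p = 0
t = 0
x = 0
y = 0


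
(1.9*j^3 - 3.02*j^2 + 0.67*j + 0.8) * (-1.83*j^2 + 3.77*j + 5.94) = -3.477*j^5 + 12.6896*j^4 - 1.3255*j^3 - 16.8769*j^2 + 6.9958*j + 4.752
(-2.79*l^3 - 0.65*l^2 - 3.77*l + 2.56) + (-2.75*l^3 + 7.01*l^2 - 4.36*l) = -5.54*l^3 + 6.36*l^2 - 8.13*l + 2.56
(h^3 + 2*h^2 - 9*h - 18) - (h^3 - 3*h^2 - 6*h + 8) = 5*h^2 - 3*h - 26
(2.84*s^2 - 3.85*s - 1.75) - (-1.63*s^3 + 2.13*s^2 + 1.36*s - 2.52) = 1.63*s^3 + 0.71*s^2 - 5.21*s + 0.77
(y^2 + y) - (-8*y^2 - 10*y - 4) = 9*y^2 + 11*y + 4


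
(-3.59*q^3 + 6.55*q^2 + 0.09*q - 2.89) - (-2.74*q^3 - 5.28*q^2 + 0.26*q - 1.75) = -0.85*q^3 + 11.83*q^2 - 0.17*q - 1.14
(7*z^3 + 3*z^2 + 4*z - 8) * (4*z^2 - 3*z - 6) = 28*z^5 - 9*z^4 - 35*z^3 - 62*z^2 + 48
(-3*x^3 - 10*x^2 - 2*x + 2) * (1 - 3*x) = 9*x^4 + 27*x^3 - 4*x^2 - 8*x + 2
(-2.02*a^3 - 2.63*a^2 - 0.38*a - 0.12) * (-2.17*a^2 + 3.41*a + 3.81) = 4.3834*a^5 - 1.1811*a^4 - 15.8399*a^3 - 11.0557*a^2 - 1.857*a - 0.4572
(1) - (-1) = 2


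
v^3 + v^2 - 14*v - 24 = (v - 4)*(v + 2)*(v + 3)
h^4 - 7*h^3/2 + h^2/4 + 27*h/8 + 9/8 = (h - 3)*(h - 3/2)*(h + 1/2)^2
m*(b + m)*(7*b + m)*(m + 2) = 7*b^2*m^2 + 14*b^2*m + 8*b*m^3 + 16*b*m^2 + m^4 + 2*m^3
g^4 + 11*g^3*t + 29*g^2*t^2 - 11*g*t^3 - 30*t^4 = (g - t)*(g + t)*(g + 5*t)*(g + 6*t)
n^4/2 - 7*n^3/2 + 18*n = n*(n/2 + 1)*(n - 6)*(n - 3)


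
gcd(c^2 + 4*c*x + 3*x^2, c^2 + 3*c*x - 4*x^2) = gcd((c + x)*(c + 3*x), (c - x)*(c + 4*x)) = 1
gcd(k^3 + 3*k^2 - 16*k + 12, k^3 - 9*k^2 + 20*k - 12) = k^2 - 3*k + 2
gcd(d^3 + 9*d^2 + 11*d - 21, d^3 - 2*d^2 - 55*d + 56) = d^2 + 6*d - 7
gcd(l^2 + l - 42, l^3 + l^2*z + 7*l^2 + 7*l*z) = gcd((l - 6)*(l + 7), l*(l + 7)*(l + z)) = l + 7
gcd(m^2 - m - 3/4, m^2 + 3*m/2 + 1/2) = m + 1/2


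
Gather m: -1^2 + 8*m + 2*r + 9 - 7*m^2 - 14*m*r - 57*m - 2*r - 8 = -7*m^2 + m*(-14*r - 49)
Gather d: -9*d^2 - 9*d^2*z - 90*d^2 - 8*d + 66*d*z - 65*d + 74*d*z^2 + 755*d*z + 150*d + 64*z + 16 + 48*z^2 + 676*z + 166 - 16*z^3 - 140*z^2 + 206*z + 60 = d^2*(-9*z - 99) + d*(74*z^2 + 821*z + 77) - 16*z^3 - 92*z^2 + 946*z + 242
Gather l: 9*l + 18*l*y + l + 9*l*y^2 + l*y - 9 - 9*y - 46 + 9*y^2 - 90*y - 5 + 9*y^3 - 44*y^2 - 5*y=l*(9*y^2 + 19*y + 10) + 9*y^3 - 35*y^2 - 104*y - 60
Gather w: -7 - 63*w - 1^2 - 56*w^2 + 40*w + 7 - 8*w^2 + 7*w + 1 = -64*w^2 - 16*w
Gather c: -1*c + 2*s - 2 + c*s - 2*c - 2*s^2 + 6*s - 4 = c*(s - 3) - 2*s^2 + 8*s - 6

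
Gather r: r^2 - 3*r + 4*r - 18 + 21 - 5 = r^2 + r - 2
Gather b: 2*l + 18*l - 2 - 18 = 20*l - 20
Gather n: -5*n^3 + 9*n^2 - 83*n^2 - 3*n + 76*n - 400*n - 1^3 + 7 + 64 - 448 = -5*n^3 - 74*n^2 - 327*n - 378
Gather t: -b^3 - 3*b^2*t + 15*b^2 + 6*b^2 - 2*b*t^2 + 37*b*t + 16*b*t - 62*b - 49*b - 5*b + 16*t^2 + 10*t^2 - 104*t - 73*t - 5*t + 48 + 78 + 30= -b^3 + 21*b^2 - 116*b + t^2*(26 - 2*b) + t*(-3*b^2 + 53*b - 182) + 156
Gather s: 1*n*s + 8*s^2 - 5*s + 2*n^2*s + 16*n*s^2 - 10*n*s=s^2*(16*n + 8) + s*(2*n^2 - 9*n - 5)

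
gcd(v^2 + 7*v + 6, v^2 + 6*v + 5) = v + 1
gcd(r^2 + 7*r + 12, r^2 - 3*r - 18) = r + 3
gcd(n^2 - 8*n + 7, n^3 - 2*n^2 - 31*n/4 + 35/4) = n - 1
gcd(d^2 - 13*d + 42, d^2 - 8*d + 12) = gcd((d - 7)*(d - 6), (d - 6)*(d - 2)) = d - 6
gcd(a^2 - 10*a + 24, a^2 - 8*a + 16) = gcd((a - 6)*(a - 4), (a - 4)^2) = a - 4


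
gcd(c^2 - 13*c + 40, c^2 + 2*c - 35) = c - 5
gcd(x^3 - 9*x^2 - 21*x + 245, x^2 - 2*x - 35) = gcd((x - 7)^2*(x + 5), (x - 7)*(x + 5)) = x^2 - 2*x - 35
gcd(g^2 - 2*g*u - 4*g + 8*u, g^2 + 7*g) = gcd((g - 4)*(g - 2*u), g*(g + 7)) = 1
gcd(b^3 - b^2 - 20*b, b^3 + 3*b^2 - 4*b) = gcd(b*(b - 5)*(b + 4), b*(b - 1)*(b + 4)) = b^2 + 4*b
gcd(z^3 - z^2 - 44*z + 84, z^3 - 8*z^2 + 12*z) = z^2 - 8*z + 12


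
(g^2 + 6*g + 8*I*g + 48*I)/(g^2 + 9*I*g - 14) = (g^2 + g*(6 + 8*I) + 48*I)/(g^2 + 9*I*g - 14)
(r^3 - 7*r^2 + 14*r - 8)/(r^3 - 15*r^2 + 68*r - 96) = (r^2 - 3*r + 2)/(r^2 - 11*r + 24)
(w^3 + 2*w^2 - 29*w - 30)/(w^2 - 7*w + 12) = (w^3 + 2*w^2 - 29*w - 30)/(w^2 - 7*w + 12)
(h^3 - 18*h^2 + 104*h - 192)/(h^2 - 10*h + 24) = h - 8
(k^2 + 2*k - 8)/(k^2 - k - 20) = (k - 2)/(k - 5)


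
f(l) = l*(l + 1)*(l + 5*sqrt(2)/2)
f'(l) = l*(l + 1) + l*(l + 5*sqrt(2)/2) + (l + 1)*(l + 5*sqrt(2)/2)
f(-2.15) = 3.43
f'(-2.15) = -2.10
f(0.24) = 1.12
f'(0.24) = 5.89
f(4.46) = 194.70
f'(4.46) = 103.67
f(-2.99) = 3.25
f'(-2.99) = 3.23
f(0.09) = 0.36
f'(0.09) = 4.38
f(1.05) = 9.87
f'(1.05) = 16.37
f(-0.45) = -0.76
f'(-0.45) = 0.06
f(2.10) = 36.69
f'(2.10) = 35.81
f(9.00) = 1128.20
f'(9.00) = 328.18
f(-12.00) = -1117.31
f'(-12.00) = 326.68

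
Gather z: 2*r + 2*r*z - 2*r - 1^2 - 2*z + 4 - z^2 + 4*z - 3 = -z^2 + z*(2*r + 2)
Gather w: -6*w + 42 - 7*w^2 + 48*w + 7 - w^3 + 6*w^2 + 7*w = -w^3 - w^2 + 49*w + 49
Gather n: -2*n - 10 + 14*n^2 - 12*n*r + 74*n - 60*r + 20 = 14*n^2 + n*(72 - 12*r) - 60*r + 10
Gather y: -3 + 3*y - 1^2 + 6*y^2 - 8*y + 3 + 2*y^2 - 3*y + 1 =8*y^2 - 8*y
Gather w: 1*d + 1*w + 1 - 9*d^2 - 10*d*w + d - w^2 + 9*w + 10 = -9*d^2 + 2*d - w^2 + w*(10 - 10*d) + 11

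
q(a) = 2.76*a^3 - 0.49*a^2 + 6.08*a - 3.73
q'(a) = 8.28*a^2 - 0.98*a + 6.08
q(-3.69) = -171.51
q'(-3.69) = 122.44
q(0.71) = 1.33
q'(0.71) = 9.56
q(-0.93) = -12.03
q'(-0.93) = 14.15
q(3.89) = 174.97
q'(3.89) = 127.56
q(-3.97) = -208.29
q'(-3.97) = 140.47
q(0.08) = -3.25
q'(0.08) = 6.05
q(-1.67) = -28.10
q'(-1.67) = 30.81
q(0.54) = -0.16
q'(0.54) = 7.97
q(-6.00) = -654.01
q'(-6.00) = 310.04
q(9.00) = 2023.34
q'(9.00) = 667.94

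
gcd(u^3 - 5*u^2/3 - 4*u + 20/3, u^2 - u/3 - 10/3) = u - 2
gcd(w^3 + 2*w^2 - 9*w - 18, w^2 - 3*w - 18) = w + 3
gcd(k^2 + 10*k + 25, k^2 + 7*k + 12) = 1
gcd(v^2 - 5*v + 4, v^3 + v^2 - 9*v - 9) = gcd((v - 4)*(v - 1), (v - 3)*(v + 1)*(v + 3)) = 1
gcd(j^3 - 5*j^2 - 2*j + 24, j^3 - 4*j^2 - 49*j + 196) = j - 4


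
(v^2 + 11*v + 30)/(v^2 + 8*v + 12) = (v + 5)/(v + 2)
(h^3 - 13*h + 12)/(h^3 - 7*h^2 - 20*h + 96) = (h - 1)/(h - 8)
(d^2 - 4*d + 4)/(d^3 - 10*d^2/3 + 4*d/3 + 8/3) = 3/(3*d + 2)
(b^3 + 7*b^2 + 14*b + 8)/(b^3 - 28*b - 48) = (b + 1)/(b - 6)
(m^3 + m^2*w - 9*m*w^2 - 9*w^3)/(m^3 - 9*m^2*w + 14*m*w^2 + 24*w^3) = (m^2 - 9*w^2)/(m^2 - 10*m*w + 24*w^2)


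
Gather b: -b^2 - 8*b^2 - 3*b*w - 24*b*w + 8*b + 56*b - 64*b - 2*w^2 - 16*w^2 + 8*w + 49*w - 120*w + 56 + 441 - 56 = -9*b^2 - 27*b*w - 18*w^2 - 63*w + 441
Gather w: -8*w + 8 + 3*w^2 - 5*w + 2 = 3*w^2 - 13*w + 10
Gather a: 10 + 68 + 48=126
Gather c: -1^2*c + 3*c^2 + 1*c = 3*c^2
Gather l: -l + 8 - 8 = -l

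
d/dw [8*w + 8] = 8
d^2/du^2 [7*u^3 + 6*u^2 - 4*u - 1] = 42*u + 12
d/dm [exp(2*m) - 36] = 2*exp(2*m)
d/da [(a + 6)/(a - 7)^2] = (-a - 19)/(a - 7)^3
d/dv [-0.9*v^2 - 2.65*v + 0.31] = -1.8*v - 2.65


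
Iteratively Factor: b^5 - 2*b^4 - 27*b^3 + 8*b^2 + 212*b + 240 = (b - 5)*(b^4 + 3*b^3 - 12*b^2 - 52*b - 48) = (b - 5)*(b - 4)*(b^3 + 7*b^2 + 16*b + 12) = (b - 5)*(b - 4)*(b + 2)*(b^2 + 5*b + 6) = (b - 5)*(b - 4)*(b + 2)^2*(b + 3)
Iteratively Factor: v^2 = (v)*(v)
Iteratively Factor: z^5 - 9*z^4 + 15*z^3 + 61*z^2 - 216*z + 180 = (z - 2)*(z^4 - 7*z^3 + z^2 + 63*z - 90) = (z - 2)^2*(z^3 - 5*z^2 - 9*z + 45) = (z - 2)^2*(z + 3)*(z^2 - 8*z + 15) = (z - 5)*(z - 2)^2*(z + 3)*(z - 3)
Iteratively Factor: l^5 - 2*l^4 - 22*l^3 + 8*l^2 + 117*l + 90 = (l + 2)*(l^4 - 4*l^3 - 14*l^2 + 36*l + 45) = (l - 5)*(l + 2)*(l^3 + l^2 - 9*l - 9) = (l - 5)*(l - 3)*(l + 2)*(l^2 + 4*l + 3) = (l - 5)*(l - 3)*(l + 2)*(l + 3)*(l + 1)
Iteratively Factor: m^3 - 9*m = (m + 3)*(m^2 - 3*m) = m*(m + 3)*(m - 3)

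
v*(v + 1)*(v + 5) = v^3 + 6*v^2 + 5*v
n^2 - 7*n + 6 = (n - 6)*(n - 1)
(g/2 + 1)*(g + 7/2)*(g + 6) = g^3/2 + 23*g^2/4 + 20*g + 21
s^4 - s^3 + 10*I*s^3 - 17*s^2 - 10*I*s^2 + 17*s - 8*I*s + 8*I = (s - 1)*(s + I)^2*(s + 8*I)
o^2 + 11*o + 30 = (o + 5)*(o + 6)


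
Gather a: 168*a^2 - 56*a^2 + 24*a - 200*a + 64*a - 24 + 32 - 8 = 112*a^2 - 112*a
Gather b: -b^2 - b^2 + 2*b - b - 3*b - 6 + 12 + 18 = -2*b^2 - 2*b + 24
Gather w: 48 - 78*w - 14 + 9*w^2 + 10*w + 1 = 9*w^2 - 68*w + 35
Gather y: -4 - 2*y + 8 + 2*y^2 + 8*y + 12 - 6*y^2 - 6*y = 16 - 4*y^2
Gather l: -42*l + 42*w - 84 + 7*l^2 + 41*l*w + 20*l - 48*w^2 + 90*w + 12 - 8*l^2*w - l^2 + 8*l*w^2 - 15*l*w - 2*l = l^2*(6 - 8*w) + l*(8*w^2 + 26*w - 24) - 48*w^2 + 132*w - 72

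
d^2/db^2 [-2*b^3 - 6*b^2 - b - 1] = -12*b - 12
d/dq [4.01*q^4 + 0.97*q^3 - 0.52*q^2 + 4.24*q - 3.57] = 16.04*q^3 + 2.91*q^2 - 1.04*q + 4.24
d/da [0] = 0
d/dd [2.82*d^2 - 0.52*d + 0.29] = 5.64*d - 0.52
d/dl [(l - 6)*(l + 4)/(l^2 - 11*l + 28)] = (-9*l^2 + 104*l - 320)/(l^4 - 22*l^3 + 177*l^2 - 616*l + 784)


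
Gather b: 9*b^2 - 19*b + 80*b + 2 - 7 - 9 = 9*b^2 + 61*b - 14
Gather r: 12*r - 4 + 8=12*r + 4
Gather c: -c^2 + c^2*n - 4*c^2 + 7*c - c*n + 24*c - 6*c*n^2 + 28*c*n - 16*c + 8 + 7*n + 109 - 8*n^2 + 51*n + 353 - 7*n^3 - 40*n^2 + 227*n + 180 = c^2*(n - 5) + c*(-6*n^2 + 27*n + 15) - 7*n^3 - 48*n^2 + 285*n + 650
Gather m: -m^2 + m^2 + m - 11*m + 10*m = 0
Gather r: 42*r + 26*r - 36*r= 32*r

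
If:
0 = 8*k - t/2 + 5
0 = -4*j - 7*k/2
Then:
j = 35/64 - 7*t/128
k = t/16 - 5/8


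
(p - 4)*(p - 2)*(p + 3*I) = p^3 - 6*p^2 + 3*I*p^2 + 8*p - 18*I*p + 24*I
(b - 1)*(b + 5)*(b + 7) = b^3 + 11*b^2 + 23*b - 35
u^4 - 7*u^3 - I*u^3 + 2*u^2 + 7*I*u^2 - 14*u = u*(u - 7)*(u - 2*I)*(u + I)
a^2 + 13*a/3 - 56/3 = (a - 8/3)*(a + 7)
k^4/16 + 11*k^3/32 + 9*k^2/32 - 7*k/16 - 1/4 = (k/4 + 1/2)*(k/4 + 1)*(k - 1)*(k + 1/2)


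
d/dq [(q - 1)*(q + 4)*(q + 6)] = 3*q^2 + 18*q + 14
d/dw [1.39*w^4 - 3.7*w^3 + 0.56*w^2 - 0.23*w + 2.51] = 5.56*w^3 - 11.1*w^2 + 1.12*w - 0.23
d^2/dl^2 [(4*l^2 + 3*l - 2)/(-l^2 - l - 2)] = 2*(l^3 + 30*l^2 + 24*l - 12)/(l^6 + 3*l^5 + 9*l^4 + 13*l^3 + 18*l^2 + 12*l + 8)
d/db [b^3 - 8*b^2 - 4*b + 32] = 3*b^2 - 16*b - 4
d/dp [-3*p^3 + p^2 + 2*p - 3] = -9*p^2 + 2*p + 2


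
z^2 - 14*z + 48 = (z - 8)*(z - 6)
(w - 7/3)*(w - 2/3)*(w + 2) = w^3 - w^2 - 40*w/9 + 28/9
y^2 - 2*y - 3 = (y - 3)*(y + 1)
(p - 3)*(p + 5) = p^2 + 2*p - 15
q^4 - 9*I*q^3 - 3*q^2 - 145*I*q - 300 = (q - 5*I)^2*(q - 3*I)*(q + 4*I)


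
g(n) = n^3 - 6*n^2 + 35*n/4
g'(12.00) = 296.75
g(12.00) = 969.00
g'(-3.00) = 71.75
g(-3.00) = -107.25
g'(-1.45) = 32.46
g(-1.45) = -28.35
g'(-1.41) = 31.63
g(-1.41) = -27.07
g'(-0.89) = 21.81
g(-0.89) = -13.25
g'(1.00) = -0.25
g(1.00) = 3.75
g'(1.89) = -3.21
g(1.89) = 1.86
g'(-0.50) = 15.50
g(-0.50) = -6.00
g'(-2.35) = 53.52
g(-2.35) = -66.68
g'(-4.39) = 119.25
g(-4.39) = -238.65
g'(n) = 3*n^2 - 12*n + 35/4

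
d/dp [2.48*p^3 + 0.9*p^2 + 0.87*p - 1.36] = 7.44*p^2 + 1.8*p + 0.87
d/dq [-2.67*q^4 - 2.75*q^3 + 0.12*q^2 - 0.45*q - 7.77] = -10.68*q^3 - 8.25*q^2 + 0.24*q - 0.45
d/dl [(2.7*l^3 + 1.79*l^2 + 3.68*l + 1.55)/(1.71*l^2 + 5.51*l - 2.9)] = (4.617*l^4 + 29.754*l^3 - 19.9199*l^2 - 15.683*l - 19.2125)/(2.9241*l^4 + 18.8442*l^3 + 20.4421*l^2 - 31.958*l + 8.41)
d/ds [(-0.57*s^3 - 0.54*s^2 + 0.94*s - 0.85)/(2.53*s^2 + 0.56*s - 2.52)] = (-1.4421*s^4 - 0.6384*s^3 + 1.6286*s^2 + 7.0226*s - 1.8928)/(6.4009*s^4 + 2.8336*s^3 - 12.4376*s^2 - 2.8224*s + 6.3504)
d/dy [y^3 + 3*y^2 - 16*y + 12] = 3*y^2 + 6*y - 16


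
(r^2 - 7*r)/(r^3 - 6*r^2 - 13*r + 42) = r/(r^2 + r - 6)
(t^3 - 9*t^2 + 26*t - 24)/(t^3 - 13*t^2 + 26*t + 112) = (t^3 - 9*t^2 + 26*t - 24)/(t^3 - 13*t^2 + 26*t + 112)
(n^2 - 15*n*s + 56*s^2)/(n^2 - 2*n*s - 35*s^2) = (n - 8*s)/(n + 5*s)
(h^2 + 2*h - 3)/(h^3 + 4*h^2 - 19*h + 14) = (h + 3)/(h^2 + 5*h - 14)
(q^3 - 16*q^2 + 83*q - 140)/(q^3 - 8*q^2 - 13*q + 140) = (q - 4)/(q + 4)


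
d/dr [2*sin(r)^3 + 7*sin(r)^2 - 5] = 2*(3*sin(r) + 7)*sin(r)*cos(r)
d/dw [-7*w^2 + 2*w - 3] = 2 - 14*w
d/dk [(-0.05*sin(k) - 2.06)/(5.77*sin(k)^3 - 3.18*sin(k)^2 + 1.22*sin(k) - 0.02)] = (0.577*sin(k)^3 + 35.4996*sin(k)^2 - 13.1016*sin(k) + 2.5142)*cos(k)/(33.2929*sin(k)^6 - 36.6972*sin(k)^5 + 24.1912*sin(k)^4 - 7.99*sin(k)^3 + 1.6156*sin(k)^2 - 0.0488*sin(k) + 0.0004)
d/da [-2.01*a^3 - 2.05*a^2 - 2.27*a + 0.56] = -6.03*a^2 - 4.1*a - 2.27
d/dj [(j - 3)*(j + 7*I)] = 2*j - 3 + 7*I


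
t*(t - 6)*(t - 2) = t^3 - 8*t^2 + 12*t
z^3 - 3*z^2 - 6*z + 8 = (z - 4)*(z - 1)*(z + 2)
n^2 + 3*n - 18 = (n - 3)*(n + 6)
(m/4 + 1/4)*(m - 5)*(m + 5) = m^3/4 + m^2/4 - 25*m/4 - 25/4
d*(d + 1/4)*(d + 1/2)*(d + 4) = d^4 + 19*d^3/4 + 25*d^2/8 + d/2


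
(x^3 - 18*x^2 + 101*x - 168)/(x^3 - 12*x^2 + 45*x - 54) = (x^2 - 15*x + 56)/(x^2 - 9*x + 18)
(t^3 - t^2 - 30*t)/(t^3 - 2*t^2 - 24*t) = (t + 5)/(t + 4)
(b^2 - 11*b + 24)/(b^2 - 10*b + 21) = (b - 8)/(b - 7)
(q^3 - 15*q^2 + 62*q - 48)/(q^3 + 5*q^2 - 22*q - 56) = (q^3 - 15*q^2 + 62*q - 48)/(q^3 + 5*q^2 - 22*q - 56)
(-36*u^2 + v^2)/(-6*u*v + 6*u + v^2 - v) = (6*u + v)/(v - 1)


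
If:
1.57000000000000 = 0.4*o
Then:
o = 3.92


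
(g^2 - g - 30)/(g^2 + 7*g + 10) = (g - 6)/(g + 2)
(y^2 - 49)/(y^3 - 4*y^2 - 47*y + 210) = (y - 7)/(y^2 - 11*y + 30)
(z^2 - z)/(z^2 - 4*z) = (z - 1)/(z - 4)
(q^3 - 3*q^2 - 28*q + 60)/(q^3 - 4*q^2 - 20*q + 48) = (q + 5)/(q + 4)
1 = 1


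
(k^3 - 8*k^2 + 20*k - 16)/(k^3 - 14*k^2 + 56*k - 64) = (k - 2)/(k - 8)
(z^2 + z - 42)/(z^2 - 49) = (z - 6)/(z - 7)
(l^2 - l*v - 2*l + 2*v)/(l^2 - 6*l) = (l^2 - l*v - 2*l + 2*v)/(l*(l - 6))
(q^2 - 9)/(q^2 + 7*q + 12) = (q - 3)/(q + 4)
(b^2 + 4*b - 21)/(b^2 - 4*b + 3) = (b + 7)/(b - 1)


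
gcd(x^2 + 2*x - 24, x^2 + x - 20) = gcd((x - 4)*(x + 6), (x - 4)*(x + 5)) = x - 4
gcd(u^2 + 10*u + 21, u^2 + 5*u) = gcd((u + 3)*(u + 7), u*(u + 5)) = 1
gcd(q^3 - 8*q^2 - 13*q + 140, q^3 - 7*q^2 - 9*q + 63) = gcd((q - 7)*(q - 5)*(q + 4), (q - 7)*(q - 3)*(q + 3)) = q - 7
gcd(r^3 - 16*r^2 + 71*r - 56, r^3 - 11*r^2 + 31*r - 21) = r^2 - 8*r + 7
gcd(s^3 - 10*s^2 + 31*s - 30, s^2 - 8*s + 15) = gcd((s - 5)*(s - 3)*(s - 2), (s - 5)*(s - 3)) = s^2 - 8*s + 15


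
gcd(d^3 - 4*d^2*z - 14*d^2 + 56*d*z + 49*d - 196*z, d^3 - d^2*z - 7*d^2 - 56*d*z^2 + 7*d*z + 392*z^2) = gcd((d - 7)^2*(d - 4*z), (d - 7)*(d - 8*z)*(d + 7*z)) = d - 7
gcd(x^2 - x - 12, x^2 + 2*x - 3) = x + 3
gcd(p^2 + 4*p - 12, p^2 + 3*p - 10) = p - 2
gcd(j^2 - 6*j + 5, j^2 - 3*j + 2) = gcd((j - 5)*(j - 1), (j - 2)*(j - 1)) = j - 1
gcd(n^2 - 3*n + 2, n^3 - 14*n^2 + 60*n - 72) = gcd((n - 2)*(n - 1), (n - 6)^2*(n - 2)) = n - 2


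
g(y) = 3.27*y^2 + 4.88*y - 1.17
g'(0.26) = 6.58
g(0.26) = 0.32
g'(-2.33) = -10.36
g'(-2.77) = -13.24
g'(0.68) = 9.33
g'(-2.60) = -12.12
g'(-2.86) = -13.82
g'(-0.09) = 4.29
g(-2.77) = 10.40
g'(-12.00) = -73.60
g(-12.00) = 411.15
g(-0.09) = -1.58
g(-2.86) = 11.62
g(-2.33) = 5.21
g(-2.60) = 8.25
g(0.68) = 3.66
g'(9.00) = 63.74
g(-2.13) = 3.27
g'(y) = 6.54*y + 4.88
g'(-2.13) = -9.05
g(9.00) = 307.62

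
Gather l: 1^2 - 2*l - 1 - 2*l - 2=-4*l - 2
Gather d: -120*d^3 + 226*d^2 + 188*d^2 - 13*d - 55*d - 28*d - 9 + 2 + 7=-120*d^3 + 414*d^2 - 96*d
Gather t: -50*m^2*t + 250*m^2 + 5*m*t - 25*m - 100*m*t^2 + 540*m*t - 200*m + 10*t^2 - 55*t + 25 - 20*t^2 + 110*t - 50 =250*m^2 - 225*m + t^2*(-100*m - 10) + t*(-50*m^2 + 545*m + 55) - 25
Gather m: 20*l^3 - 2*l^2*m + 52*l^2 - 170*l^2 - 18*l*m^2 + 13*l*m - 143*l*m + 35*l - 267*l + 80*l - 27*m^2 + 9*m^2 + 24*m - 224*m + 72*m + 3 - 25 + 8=20*l^3 - 118*l^2 - 152*l + m^2*(-18*l - 18) + m*(-2*l^2 - 130*l - 128) - 14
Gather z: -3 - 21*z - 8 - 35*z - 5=-56*z - 16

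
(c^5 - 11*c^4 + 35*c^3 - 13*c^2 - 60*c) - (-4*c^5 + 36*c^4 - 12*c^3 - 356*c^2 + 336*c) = 5*c^5 - 47*c^4 + 47*c^3 + 343*c^2 - 396*c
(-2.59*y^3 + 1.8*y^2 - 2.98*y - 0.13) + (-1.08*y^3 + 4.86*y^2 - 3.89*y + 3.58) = -3.67*y^3 + 6.66*y^2 - 6.87*y + 3.45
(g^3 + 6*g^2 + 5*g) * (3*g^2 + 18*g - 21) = 3*g^5 + 36*g^4 + 102*g^3 - 36*g^2 - 105*g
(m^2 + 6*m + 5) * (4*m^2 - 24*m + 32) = 4*m^4 - 92*m^2 + 72*m + 160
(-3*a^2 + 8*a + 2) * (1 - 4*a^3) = 12*a^5 - 32*a^4 - 8*a^3 - 3*a^2 + 8*a + 2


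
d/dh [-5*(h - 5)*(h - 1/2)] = 55/2 - 10*h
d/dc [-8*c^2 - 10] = -16*c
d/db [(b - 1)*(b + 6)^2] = (b + 6)*(3*b + 4)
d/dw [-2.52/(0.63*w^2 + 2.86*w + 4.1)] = (3.1752*w + 7.2072)/(0.63*w^2 + 2.86*w + 4.1)^2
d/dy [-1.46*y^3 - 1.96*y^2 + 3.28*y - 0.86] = -4.38*y^2 - 3.92*y + 3.28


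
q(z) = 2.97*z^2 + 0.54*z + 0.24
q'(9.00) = 54.00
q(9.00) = 245.67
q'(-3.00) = -17.28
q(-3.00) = 25.35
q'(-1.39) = -7.72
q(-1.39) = 5.23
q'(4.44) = 26.91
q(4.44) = 61.19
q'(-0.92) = -4.92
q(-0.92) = 2.26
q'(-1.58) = -8.85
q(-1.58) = 6.80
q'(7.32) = 44.02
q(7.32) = 163.33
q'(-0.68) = -3.50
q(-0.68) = 1.25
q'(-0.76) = -3.97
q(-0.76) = 1.55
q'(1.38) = 8.74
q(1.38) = 6.64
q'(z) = 5.94*z + 0.54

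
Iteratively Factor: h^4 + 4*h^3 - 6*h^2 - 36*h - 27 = (h + 3)*(h^3 + h^2 - 9*h - 9) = (h - 3)*(h + 3)*(h^2 + 4*h + 3) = (h - 3)*(h + 3)^2*(h + 1)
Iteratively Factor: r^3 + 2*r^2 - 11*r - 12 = (r + 1)*(r^2 + r - 12) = (r + 1)*(r + 4)*(r - 3)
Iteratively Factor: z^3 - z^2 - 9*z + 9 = (z - 1)*(z^2 - 9) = (z - 1)*(z + 3)*(z - 3)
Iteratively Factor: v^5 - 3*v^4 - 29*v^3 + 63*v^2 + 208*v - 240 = (v + 3)*(v^4 - 6*v^3 - 11*v^2 + 96*v - 80) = (v - 5)*(v + 3)*(v^3 - v^2 - 16*v + 16) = (v - 5)*(v + 3)*(v + 4)*(v^2 - 5*v + 4) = (v - 5)*(v - 1)*(v + 3)*(v + 4)*(v - 4)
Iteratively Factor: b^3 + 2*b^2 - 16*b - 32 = (b + 4)*(b^2 - 2*b - 8) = (b - 4)*(b + 4)*(b + 2)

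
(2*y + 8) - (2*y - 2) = 10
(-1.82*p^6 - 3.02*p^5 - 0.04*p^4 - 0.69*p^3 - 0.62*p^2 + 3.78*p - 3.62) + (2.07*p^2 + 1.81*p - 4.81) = -1.82*p^6 - 3.02*p^5 - 0.04*p^4 - 0.69*p^3 + 1.45*p^2 + 5.59*p - 8.43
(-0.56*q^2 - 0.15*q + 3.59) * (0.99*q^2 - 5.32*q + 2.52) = -0.5544*q^4 + 2.8307*q^3 + 2.9409*q^2 - 19.4768*q + 9.0468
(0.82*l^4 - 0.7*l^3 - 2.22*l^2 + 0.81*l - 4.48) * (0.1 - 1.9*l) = -1.558*l^5 + 1.412*l^4 + 4.148*l^3 - 1.761*l^2 + 8.593*l - 0.448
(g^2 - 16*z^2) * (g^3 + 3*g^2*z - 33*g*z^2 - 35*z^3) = g^5 + 3*g^4*z - 49*g^3*z^2 - 83*g^2*z^3 + 528*g*z^4 + 560*z^5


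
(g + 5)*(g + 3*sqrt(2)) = g^2 + 3*sqrt(2)*g + 5*g + 15*sqrt(2)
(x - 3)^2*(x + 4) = x^3 - 2*x^2 - 15*x + 36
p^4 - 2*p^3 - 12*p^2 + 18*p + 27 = (p - 3)^2*(p + 1)*(p + 3)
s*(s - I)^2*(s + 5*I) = s^4 + 3*I*s^3 + 9*s^2 - 5*I*s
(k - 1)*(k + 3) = k^2 + 2*k - 3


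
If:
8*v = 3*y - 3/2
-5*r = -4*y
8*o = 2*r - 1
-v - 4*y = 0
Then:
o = -163/1400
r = 6/175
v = -6/35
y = 3/70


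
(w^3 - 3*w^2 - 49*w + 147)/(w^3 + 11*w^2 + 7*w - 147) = (w - 7)/(w + 7)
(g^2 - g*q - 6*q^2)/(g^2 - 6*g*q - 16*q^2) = (-g + 3*q)/(-g + 8*q)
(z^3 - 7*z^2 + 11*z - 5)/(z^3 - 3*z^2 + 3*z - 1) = (z - 5)/(z - 1)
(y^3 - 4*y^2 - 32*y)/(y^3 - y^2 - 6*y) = (-y^2 + 4*y + 32)/(-y^2 + y + 6)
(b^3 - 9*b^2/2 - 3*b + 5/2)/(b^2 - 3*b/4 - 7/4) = 2*(2*b^2 - 11*b + 5)/(4*b - 7)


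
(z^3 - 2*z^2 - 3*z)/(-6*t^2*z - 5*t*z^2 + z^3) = (-z^2 + 2*z + 3)/(6*t^2 + 5*t*z - z^2)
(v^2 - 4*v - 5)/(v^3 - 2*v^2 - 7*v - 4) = (v - 5)/(v^2 - 3*v - 4)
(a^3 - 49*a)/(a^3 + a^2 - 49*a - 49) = a/(a + 1)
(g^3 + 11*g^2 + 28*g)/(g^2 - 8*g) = (g^2 + 11*g + 28)/(g - 8)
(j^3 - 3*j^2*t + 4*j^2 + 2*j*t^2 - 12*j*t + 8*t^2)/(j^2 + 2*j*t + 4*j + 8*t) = (j^2 - 3*j*t + 2*t^2)/(j + 2*t)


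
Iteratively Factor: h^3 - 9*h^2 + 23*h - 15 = (h - 5)*(h^2 - 4*h + 3) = (h - 5)*(h - 3)*(h - 1)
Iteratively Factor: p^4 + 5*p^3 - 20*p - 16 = (p + 4)*(p^3 + p^2 - 4*p - 4) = (p + 2)*(p + 4)*(p^2 - p - 2) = (p - 2)*(p + 2)*(p + 4)*(p + 1)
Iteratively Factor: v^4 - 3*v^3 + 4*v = (v - 2)*(v^3 - v^2 - 2*v) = v*(v - 2)*(v^2 - v - 2) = v*(v - 2)^2*(v + 1)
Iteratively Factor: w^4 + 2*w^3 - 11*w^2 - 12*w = (w)*(w^3 + 2*w^2 - 11*w - 12) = w*(w + 4)*(w^2 - 2*w - 3) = w*(w + 1)*(w + 4)*(w - 3)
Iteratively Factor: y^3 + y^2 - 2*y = (y)*(y^2 + y - 2) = y*(y + 2)*(y - 1)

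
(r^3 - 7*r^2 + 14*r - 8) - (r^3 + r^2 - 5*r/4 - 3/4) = -8*r^2 + 61*r/4 - 29/4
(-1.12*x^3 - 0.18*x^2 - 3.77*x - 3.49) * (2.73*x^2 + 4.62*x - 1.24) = -3.0576*x^5 - 5.6658*x^4 - 9.7349*x^3 - 26.7219*x^2 - 11.449*x + 4.3276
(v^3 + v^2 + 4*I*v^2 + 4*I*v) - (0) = v^3 + v^2 + 4*I*v^2 + 4*I*v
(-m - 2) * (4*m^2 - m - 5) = -4*m^3 - 7*m^2 + 7*m + 10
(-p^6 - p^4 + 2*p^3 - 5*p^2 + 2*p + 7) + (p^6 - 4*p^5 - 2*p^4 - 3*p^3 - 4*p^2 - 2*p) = -4*p^5 - 3*p^4 - p^3 - 9*p^2 + 7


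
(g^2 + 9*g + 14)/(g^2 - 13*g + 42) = (g^2 + 9*g + 14)/(g^2 - 13*g + 42)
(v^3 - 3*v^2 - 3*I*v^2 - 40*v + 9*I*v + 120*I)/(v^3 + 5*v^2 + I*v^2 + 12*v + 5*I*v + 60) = (v - 8)/(v + 4*I)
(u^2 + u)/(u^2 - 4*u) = (u + 1)/(u - 4)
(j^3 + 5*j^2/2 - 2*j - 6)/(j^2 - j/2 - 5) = (2*j^2 + j - 6)/(2*j - 5)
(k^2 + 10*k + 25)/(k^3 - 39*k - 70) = (k + 5)/(k^2 - 5*k - 14)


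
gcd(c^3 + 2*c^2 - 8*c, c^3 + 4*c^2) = c^2 + 4*c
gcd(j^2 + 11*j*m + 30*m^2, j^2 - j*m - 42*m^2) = j + 6*m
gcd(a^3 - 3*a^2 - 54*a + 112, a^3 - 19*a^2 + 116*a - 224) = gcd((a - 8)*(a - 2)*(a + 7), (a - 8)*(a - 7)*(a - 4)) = a - 8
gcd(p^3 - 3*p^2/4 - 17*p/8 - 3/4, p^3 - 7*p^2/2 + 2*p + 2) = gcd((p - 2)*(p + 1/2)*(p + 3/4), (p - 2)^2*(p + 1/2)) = p^2 - 3*p/2 - 1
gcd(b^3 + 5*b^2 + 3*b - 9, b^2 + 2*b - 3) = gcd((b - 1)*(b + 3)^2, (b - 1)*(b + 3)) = b^2 + 2*b - 3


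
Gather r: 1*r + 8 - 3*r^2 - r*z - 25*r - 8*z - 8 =-3*r^2 + r*(-z - 24) - 8*z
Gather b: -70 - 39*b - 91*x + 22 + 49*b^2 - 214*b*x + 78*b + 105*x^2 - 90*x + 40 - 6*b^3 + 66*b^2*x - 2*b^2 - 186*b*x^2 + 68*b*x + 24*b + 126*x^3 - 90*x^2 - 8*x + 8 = -6*b^3 + b^2*(66*x + 47) + b*(-186*x^2 - 146*x + 63) + 126*x^3 + 15*x^2 - 189*x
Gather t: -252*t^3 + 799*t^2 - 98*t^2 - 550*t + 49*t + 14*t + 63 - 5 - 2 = -252*t^3 + 701*t^2 - 487*t + 56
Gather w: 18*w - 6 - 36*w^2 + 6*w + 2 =-36*w^2 + 24*w - 4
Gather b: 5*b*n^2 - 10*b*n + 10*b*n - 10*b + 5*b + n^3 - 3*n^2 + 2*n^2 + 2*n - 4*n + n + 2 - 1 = b*(5*n^2 - 5) + n^3 - n^2 - n + 1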